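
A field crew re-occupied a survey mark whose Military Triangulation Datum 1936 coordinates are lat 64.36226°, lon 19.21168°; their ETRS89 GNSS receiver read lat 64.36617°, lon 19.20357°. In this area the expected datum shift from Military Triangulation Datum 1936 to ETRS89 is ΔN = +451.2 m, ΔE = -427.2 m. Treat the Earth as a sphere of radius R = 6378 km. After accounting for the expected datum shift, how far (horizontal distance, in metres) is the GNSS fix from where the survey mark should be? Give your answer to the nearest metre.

40 m

Observed coordinate differences: Δφ = +0.00391°, Δλ = -0.00811°.
Converting to metres (1° lat = 111317 m, cos φ = 0.432680): observed ΔN = 435.2 m, observed ΔE = -390.6 m.
Subtracting the expected shift leaves a residual of 435.2 − (451.2) = -16.0 m north and -390.6 − (-427.2) = 36.6 m east.
Residual distance = √((-16.0)² + 36.6²) = 39.9 m.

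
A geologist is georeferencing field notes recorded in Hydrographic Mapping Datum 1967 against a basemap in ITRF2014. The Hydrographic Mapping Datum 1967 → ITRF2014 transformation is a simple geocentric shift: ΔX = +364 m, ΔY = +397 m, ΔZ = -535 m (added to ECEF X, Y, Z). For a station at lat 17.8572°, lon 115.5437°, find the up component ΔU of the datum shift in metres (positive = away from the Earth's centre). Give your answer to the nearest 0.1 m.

ΔU = 27.5 m

At φ = 17.8572°, λ = 115.5437°: sin φ = 0.306646, cos φ = 0.951824, sin λ = 0.902257, cos λ = -0.431199.
ΔU = cos φ cos λ·ΔX + cos φ sin λ·ΔY + sin φ·ΔZ = (0.951824)(-0.431199)(364) + (0.951824)(0.902257)(397) + (0.306646)(-535) = 27.49 m.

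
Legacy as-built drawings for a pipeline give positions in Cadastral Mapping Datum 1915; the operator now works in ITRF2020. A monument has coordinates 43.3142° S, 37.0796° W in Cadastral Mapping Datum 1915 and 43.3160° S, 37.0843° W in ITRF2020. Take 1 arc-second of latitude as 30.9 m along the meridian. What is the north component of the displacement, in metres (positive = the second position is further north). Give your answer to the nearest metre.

ΔN = -200 m

Δφ = -43.3160° − -43.3142° = -0.0018°; Δλ = -37.0843° − -37.0796° = -0.0047°.
1° of latitude = 3600 × 30.90 = 111240 m.
ΔN = Δφ × 111240 = -200.2 m; ΔE = Δλ × 111240 × cos(-43.3142°) = -0.0047 × 111240 × 0.727603 = -380.4 m.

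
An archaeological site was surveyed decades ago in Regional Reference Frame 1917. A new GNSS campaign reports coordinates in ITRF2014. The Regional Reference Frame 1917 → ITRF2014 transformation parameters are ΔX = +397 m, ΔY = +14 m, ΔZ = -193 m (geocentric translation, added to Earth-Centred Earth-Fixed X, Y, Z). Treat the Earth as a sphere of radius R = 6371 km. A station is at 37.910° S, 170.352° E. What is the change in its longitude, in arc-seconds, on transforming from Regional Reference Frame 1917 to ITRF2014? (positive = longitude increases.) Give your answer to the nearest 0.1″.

Δλ = -3.3″

sin φ = -0.614423, cos φ = 0.788977, sin λ = 0.167595, cos λ = -0.985856.
East component: ΔE = −sin λ·ΔX + cos λ·ΔY = −(0.167595)(397) + (-0.985856)(14) = -80.34 m.
1° of latitude spans πR/180 = 111195 m; at latitude φ, 1° of longitude spans that × cos φ = 87730.2 m, so Δλ = -80.34 / 87730.2 × 3600 = -3.297″.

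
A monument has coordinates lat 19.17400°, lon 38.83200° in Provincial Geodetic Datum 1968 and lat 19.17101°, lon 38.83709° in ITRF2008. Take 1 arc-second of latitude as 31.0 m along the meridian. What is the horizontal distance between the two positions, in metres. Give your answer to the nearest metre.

632 m

Δφ = 19.17101° − 19.17400° = -0.00299°; Δλ = 38.83709° − 38.83200° = +0.00509°.
1° of latitude = 3600 × 31.00 = 111600 m.
ΔN = Δφ × 111600 = -333.7 m; ΔE = Δλ × 111600 × cos(19.17400°) = +0.00509 × 111600 × 0.944526 = 536.5 m.
Distance = √(ΔE² + ΔN²) = √(536.5² + (-333.7)²) = 631.8 m.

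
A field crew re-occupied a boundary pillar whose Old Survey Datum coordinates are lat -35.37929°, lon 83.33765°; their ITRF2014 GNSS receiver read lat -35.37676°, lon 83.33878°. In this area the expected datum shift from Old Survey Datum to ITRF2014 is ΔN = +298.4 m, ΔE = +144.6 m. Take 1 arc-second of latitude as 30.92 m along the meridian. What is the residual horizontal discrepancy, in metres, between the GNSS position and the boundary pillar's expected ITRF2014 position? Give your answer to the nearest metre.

45 m

Observed coordinate differences: Δφ = +0.00253°, Δλ = +0.00113°.
Converting to metres (1° lat = 111312 m, cos φ = 0.815337): observed ΔN = 281.6 m, observed ΔE = 102.6 m.
Subtracting the expected shift leaves a residual of 281.6 − (298.4) = -16.8 m north and 102.6 − (144.6) = -42.0 m east.
Residual distance = √((-16.8)² + (-42.0)²) = 45.3 m.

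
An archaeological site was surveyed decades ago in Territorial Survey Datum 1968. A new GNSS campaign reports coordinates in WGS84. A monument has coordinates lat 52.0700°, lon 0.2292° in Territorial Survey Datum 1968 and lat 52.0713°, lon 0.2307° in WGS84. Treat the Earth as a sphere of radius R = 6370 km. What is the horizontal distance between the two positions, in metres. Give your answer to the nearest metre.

177 m

Δφ = 52.0713° − 52.0700° = +0.0013°; Δλ = 0.2307° − 0.2292° = +0.0015°.
1° along a meridian = πR/180 = 111177 m.
ΔN = Δφ × 111177 = 144.5 m; ΔE = Δλ × 111177 × cos(52.0700°) = +0.0015 × 111177 × 0.614698 = 102.5 m.
Distance = √(ΔE² + ΔN²) = √(102.5² + 144.5²) = 177.2 m.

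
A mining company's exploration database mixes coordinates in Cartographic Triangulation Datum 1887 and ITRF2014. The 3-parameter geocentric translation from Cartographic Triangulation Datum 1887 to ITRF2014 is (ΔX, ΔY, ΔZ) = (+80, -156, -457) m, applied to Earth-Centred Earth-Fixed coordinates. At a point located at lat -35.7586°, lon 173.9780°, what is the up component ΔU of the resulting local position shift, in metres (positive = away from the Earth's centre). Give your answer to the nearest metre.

The local up (radial) axis is (cos φ cos λ, cos φ sin λ, sin φ), giving ΔU = -64.561 − 13.281 + 267.058 = 189.22 m.

ΔU = 189 m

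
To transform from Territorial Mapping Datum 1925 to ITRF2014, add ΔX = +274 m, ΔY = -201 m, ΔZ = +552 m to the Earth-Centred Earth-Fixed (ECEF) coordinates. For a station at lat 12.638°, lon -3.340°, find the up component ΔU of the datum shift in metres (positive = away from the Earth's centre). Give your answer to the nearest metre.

The local up (radial) axis is (cos φ cos λ, cos φ sin λ, sin φ), giving ΔU = 266.907 + 11.427 + 120.772 = 399.11 m.

ΔU = 399 m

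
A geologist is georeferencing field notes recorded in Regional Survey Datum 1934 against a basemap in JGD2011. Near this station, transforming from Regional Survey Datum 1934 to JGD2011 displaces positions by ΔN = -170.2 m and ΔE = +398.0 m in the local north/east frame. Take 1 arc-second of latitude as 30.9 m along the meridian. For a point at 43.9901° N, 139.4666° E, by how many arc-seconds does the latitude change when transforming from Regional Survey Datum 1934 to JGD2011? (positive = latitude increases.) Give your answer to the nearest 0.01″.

1″ of latitude = 30.90 m, so Δφ = -170.2 / 30.90 = -5.508″.

Δφ = -5.51″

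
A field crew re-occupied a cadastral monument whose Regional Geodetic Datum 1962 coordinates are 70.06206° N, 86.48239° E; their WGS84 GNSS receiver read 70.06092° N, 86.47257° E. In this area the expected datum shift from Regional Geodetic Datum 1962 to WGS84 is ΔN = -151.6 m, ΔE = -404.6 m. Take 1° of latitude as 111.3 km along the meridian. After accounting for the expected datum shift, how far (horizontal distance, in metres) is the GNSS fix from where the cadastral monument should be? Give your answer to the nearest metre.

40 m

Observed coordinate differences: Δφ = -0.00114°, Δλ = -0.00982°.
Converting to metres (1° lat = 111300 m, cos φ = 0.341002): observed ΔN = -126.9 m, observed ΔE = -372.7 m.
Subtracting the expected shift leaves a residual of -126.9 − (-151.6) = 24.7 m north and -372.7 − (-404.6) = 31.9 m east.
Residual distance = √(24.7² + 31.9²) = 40.4 m.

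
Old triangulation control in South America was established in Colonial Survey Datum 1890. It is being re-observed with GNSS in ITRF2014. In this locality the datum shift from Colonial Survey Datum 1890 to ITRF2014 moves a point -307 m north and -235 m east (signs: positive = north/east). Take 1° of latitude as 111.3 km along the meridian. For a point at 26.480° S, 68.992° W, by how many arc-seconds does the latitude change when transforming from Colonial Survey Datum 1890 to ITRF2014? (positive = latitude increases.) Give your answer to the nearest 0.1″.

Δφ = -9.9″

1° of latitude = 111.3 km, so Δφ = -307.0 / 111300 = -0.0027583° = -9.930″.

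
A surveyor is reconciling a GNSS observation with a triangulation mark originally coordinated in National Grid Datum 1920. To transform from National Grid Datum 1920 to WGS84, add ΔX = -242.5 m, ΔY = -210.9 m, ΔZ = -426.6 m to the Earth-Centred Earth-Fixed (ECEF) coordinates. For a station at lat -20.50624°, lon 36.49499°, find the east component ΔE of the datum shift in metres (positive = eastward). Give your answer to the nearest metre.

The local east axis at (φ, λ) is (−sin λ, cos λ, 0), so ΔE = −sin(36.49499°)·(-242.5) + cos(36.49499°)·(-210.9) = -25.32 m.

ΔE = -25 m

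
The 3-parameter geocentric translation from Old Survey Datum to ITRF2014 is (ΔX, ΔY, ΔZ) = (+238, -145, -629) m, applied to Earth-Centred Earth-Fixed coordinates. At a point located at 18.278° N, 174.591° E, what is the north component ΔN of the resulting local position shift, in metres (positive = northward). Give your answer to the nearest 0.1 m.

The local north axis is (−sin φ cos λ, −sin φ sin λ, cos φ), giving ΔN = 74.311 + 4.287 − 597.264 = -518.67 m.

ΔN = -518.7 m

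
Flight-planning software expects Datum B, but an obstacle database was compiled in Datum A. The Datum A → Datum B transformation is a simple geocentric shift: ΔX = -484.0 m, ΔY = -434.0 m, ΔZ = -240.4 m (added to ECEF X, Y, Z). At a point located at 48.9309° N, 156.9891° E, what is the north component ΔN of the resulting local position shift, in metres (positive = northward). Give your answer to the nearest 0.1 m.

ΔN = -365.9 m

At φ = 48.9309°, λ = 156.9891°: sin φ = 0.753918, cos φ = 0.656969, sin λ = 0.390906, cos λ = -0.920431.
ΔN = −sin φ cos λ·ΔX − sin φ sin λ·ΔY + cos φ·ΔZ = −(0.753918)(-0.920431)(-484.0) − (0.753918)(0.390906)(-434.0) + (0.656969)(-240.4) = -365.89 m.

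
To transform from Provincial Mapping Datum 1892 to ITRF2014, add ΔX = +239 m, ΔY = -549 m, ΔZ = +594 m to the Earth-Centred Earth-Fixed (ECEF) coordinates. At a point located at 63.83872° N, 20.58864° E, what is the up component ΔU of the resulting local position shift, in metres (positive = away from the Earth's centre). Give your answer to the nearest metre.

At φ = 63.83872°, λ = 20.58864°: sin φ = 0.897557, cos φ = 0.440899, sin λ = 0.351656, cos λ = 0.936129.
ΔU = cos φ cos λ·ΔX + cos φ sin λ·ΔY + sin φ·ΔZ = (0.440899)(0.936129)(239) + (0.440899)(0.351656)(-549) + (0.897557)(594) = 546.67 m.

ΔU = 547 m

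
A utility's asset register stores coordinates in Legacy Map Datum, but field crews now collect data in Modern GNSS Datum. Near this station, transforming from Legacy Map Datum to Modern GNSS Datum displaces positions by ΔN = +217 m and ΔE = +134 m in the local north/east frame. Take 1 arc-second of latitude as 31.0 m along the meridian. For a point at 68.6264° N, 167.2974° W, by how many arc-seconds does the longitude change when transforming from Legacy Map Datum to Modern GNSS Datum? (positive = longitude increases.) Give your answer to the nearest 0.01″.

Δλ = 11.86″

At latitude 68.6264°, cos φ = 0.364448.
1″ of longitude at this latitude = 31.00 × cos φ = 11.2979 m, so Δλ = 134.0 / 11.2979 = 11.861″.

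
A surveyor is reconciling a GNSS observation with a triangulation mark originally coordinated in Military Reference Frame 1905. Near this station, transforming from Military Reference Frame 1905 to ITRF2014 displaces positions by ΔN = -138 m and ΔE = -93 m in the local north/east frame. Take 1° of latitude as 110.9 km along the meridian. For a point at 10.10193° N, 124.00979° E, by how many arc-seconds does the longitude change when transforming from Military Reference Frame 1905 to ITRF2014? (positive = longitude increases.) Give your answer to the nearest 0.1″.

At latitude 10.10193°, cos φ = 0.984497.
1° of longitude at this latitude = 110.9 × cos φ = 109.18 km, so Δλ = -93.0 / 109180.7 = -0.0008518° = -3.066″.

Δλ = -3.1″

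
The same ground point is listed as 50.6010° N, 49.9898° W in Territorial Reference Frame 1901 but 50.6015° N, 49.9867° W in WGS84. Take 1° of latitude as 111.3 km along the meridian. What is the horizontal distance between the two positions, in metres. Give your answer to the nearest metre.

Δφ = 50.6015° − 50.6010° = +0.0005°; Δλ = -49.9867° − -49.9898° = +0.0031°.
ΔN = Δφ × 111300 = 55.7 m; ΔE = Δλ × 111300 × cos(50.6010°) = +0.0031 × 111300 × 0.634717 = 219.0 m.
Distance = √(ΔE² + ΔN²) = √(219.0² + 55.7²) = 226.0 m.

226 m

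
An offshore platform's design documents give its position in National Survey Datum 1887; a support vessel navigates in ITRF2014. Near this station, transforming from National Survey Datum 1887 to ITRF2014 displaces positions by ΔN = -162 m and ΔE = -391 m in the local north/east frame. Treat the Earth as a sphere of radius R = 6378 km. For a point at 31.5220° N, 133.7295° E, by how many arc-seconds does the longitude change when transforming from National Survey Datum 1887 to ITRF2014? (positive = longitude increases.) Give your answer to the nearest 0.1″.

Δλ = -14.8″

At latitude 31.5220°, cos φ = 0.852439.
One radian of longitude at latitude φ spans R cos φ, so Δλ = ΔE / (R cos φ) = -391.0 / (6378000 × 0.852439) = -7.1917e-05 rad = -14.834″.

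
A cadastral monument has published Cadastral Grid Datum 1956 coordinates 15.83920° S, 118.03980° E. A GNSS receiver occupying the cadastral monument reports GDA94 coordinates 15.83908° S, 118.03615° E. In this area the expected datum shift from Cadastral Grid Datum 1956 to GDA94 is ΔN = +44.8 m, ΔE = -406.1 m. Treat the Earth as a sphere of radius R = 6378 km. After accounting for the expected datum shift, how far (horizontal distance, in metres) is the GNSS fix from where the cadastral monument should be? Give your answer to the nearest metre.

35 m

Observed coordinate differences: Δφ = +0.00012°, Δλ = -0.00365°.
Converting to metres (1° lat = 111317 m, cos φ = 0.962031): observed ΔN = 13.4 m, observed ΔE = -390.9 m.
Subtracting the expected shift leaves a residual of 13.4 − (44.8) = -31.4 m north and -390.9 − (-406.1) = 15.2 m east.
Residual distance = √((-31.4)² + 15.2²) = 34.9 m.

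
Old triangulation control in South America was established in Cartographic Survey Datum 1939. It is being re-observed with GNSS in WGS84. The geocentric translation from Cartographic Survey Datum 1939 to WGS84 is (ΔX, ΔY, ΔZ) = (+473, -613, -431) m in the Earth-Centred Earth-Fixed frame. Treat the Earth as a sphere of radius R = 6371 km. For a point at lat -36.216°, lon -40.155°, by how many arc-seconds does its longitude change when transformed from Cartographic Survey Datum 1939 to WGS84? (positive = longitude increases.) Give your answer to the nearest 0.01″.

Δλ = -6.56″

sin φ = -0.590831, cos φ = 0.806795, sin λ = -0.644858, cos λ = 0.764303.
East component: ΔE = −sin λ·ΔX + cos λ·ΔY = −(-0.644858)(473) + (0.764303)(-613) = -163.50 m.
1° of latitude spans πR/180 = 111195 m; at latitude φ, 1° of longitude spans that × cos φ = 89711.6 m, so Δλ = -163.50 / 89711.6 × 3600 = -6.561″.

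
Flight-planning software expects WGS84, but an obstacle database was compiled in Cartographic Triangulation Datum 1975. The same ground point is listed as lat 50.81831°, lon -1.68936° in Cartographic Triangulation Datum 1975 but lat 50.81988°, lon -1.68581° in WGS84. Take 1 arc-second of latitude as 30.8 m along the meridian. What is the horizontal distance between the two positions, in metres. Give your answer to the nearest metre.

Δφ = 50.81988° − 50.81831° = +0.00157°; Δλ = -1.68581° − -1.68936° = +0.00355°.
1° of latitude = 3600 × 30.80 = 110880 m.
ΔN = Δφ × 110880 = 174.1 m; ΔE = Δλ × 110880 × cos(50.81831°) = +0.00355 × 110880 × 0.631782 = 248.7 m.
Distance = √(ΔE² + ΔN²) = √(248.7² + 174.1²) = 303.6 m.

304 m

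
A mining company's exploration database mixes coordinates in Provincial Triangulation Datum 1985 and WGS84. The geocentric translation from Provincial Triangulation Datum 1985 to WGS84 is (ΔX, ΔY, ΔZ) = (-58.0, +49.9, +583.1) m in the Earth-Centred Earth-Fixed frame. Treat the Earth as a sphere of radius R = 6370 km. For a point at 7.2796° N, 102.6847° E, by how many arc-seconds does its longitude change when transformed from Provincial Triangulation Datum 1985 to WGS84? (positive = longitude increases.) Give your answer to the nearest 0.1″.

sin φ = 0.126711, cos φ = 0.991940, sin λ = 0.975593, cos λ = -0.219586.
East component: ΔE = −sin λ·ΔX + cos λ·ΔY = −(0.975593)(-58.0) + (-0.219586)(49.9) = 45.63 m.
1° of latitude spans πR/180 = 111177 m; at latitude φ, 1° of longitude spans that × cos φ = 110281.3 m, so Δλ = 45.63 / 110281.3 × 3600 = 1.489″.

Δλ = 1.5″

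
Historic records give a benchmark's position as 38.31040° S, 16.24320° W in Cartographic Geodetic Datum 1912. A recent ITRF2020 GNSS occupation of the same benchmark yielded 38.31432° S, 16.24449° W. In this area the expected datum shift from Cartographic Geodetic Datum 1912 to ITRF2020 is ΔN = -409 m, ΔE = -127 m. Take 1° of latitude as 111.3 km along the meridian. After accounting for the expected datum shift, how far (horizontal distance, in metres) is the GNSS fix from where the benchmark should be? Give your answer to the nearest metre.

Observed coordinate differences: Δφ = -0.00392°, Δλ = -0.00129°.
Converting to metres (1° lat = 111300 m, cos φ = 0.784664): observed ΔN = -436.3 m, observed ΔE = -112.7 m.
Subtracting the expected shift leaves a residual of -436.3 − (-409) = -27.3 m north and -112.7 − (-127) = 14.3 m east.
Residual distance = √((-27.3)² + 14.3²) = 30.8 m.

31 m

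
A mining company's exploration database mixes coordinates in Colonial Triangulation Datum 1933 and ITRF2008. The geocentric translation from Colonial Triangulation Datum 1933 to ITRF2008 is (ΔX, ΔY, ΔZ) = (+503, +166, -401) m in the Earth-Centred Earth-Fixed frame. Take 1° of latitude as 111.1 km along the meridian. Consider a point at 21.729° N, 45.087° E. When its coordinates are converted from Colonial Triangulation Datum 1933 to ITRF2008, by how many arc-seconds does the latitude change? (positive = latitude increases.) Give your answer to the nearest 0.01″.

sin φ = 0.370217, cos φ = 0.928945, sin λ = 0.708180, cos λ = 0.706032.
North component: ΔN = −sin φ cos λ·ΔX − sin φ sin λ·ΔY + cos φ·ΔZ = −(0.370217)(0.706032)(503) − (0.370217)(0.708180)(166) + (0.928945)(-401) = -547.51 m.
1° of latitude spans 111100 m, so Δφ = -547.51 / 111100 × 3600 = -17.741″.

Δφ = -17.74″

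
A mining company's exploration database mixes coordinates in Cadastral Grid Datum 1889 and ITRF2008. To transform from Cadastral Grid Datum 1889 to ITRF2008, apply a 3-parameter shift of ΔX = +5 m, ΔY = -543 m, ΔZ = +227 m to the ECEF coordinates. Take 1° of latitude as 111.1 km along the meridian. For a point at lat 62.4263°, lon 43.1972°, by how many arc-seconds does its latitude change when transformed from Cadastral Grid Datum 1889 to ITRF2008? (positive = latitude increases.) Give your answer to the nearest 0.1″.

sin φ = 0.886416, cos φ = 0.462889, sin λ = 0.684511, cos λ = 0.729002.
North component: ΔN = −sin φ cos λ·ΔX − sin φ sin λ·ΔY + cos φ·ΔZ = −(0.886416)(0.729002)(5) − (0.886416)(0.684511)(-543) + (0.462889)(227) = 431.32 m.
1° of latitude spans 111100 m, so Δφ = 431.32 / 111100 × 3600 = 13.976″.

Δφ = 14.0″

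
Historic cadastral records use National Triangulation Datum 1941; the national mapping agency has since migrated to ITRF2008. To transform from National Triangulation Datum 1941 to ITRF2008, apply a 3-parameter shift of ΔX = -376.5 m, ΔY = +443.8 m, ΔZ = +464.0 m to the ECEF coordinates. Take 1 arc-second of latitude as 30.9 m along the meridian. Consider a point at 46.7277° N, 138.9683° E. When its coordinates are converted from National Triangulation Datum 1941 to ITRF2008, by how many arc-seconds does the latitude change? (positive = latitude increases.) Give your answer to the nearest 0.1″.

Δφ = -3.3″

sin φ = 0.728104, cos φ = 0.685466, sin λ = 0.656476, cos λ = -0.754346.
North component: ΔN = −sin φ cos λ·ΔX − sin φ sin λ·ΔY + cos φ·ΔZ = −(0.728104)(-0.754346)(-376.5) − (0.728104)(0.656476)(443.8) + (0.685466)(464.0) = -100.86 m.
1° of latitude spans 3600 × 30.90 = 111240 m, so Δφ = -100.86 / 111240 × 3600 = -3.264″.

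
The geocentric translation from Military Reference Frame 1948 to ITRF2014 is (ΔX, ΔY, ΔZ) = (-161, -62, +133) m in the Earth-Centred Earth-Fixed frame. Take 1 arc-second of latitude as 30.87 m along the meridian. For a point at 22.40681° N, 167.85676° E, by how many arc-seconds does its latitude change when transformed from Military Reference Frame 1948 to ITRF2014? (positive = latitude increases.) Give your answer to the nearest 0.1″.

sin φ = 0.381180, cos φ = 0.924501, sin λ = 0.210356, cos λ = -0.977625.
North component: ΔN = −sin φ cos λ·ΔX − sin φ sin λ·ΔY + cos φ·ΔZ = −(0.381180)(-0.977625)(-161) − (0.381180)(0.210356)(-62) + (0.924501)(133) = 67.93 m.
1° of latitude spans 3600 × 30.87 = 111132 m, so Δφ = 67.93 / 111132 × 3600 = 2.201″.

Δφ = 2.2″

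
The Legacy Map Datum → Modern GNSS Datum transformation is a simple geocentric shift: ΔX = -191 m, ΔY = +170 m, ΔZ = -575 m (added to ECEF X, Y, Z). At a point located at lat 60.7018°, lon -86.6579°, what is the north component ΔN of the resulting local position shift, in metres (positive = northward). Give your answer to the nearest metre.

ΔN = -124 m

The local north axis is (−sin φ cos λ, −sin φ sin λ, cos φ), giving ΔN = 9.711 + 148.002 − 281.379 = -123.67 m.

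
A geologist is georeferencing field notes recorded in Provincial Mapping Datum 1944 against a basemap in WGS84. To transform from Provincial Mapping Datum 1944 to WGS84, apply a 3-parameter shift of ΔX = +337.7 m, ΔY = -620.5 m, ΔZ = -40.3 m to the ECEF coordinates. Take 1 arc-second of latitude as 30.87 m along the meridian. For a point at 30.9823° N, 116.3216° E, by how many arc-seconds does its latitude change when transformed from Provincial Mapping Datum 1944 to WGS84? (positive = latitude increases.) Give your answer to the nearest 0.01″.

Δφ = 10.65″

sin φ = 0.514773, cos φ = 0.857326, sin λ = 0.896319, cos λ = -0.443409.
North component: ΔN = −sin φ cos λ·ΔX − sin φ sin λ·ΔY + cos φ·ΔZ = −(0.514773)(-0.443409)(337.7) − (0.514773)(0.896319)(-620.5) + (0.857326)(-40.3) = 328.83 m.
1° of latitude spans 3600 × 30.87 = 111132 m, so Δφ = 328.83 / 111132 × 3600 = 10.652″.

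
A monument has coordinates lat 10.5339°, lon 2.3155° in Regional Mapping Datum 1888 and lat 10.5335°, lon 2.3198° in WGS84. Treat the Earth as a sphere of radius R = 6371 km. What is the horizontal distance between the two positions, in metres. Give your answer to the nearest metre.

472 m

Δφ = 10.5335° − 10.5339° = -0.0004°; Δλ = 2.3198° − 2.3155° = +0.0043°.
1° along a meridian = πR/180 = 111195 m.
ΔN = Δφ × 111195 = -44.5 m; ΔE = Δλ × 111195 × cos(10.5339°) = +0.0043 × 111195 × 0.983147 = 470.1 m.
Distance = √(ΔE² + ΔN²) = √(470.1² + (-44.5)²) = 472.2 m.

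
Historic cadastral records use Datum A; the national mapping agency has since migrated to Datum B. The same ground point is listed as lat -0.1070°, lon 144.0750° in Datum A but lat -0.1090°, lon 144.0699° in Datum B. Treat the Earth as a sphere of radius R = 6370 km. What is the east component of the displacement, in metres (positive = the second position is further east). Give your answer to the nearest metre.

Δφ = -0.1090° − -0.1070° = -0.0020°; Δλ = 144.0699° − 144.0750° = -0.0051°.
1° along a meridian = πR/180 = 111177 m.
ΔN = Δφ × 111177 = -222.4 m; ΔE = Δλ × 111177 × cos(-0.1070°) = -0.0051 × 111177 × 0.999998 = -567.0 m.

ΔE = -567 m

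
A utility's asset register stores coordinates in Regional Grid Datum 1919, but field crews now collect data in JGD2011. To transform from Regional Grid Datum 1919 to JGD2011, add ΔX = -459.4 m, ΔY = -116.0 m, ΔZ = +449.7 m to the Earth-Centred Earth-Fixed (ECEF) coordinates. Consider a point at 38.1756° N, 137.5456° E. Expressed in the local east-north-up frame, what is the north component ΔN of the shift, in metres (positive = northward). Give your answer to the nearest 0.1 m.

ΔN = 192.4 m

The local north axis is (−sin φ cos λ, −sin φ sin λ, cos φ), giving ΔN = -209.497 + 48.395 + 353.518 = 192.42 m.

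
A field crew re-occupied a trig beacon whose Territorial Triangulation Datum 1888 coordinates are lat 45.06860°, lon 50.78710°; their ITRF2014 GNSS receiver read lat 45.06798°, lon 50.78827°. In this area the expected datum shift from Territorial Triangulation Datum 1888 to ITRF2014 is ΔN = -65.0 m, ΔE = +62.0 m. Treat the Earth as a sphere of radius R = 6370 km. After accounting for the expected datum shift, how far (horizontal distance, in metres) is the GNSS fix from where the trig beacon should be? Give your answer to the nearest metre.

Observed coordinate differences: Δφ = -0.00062°, Δλ = +0.00117°.
Converting to metres (1° lat = 111177 m, cos φ = 0.706260): observed ΔN = -68.9 m, observed ΔE = 91.9 m.
Subtracting the expected shift leaves a residual of -68.9 − (-65.0) = -3.9 m north and 91.9 − (62.0) = 29.9 m east.
Residual distance = √((-3.9)² + 29.9²) = 30.1 m.

30 m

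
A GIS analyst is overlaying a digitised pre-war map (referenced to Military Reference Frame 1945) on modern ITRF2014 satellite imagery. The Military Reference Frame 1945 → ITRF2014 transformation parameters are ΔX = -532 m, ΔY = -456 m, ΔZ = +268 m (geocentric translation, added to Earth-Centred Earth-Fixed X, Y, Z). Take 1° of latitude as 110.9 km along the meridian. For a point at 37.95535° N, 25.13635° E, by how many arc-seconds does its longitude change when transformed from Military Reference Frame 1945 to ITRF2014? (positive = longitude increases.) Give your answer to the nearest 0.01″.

sin φ = 0.615047, cos φ = 0.788490, sin λ = 0.424774, cos λ = 0.905299.
East component: ΔE = −sin λ·ΔX + cos λ·ΔY = −(0.424774)(-532) + (0.905299)(-456) = -186.84 m.
1° of latitude spans 110900 m; at latitude φ, 1° of longitude spans that × cos φ = 87443.6 m, so Δλ = -186.84 / 87443.6 × 3600 = -7.692″.

Δλ = -7.69″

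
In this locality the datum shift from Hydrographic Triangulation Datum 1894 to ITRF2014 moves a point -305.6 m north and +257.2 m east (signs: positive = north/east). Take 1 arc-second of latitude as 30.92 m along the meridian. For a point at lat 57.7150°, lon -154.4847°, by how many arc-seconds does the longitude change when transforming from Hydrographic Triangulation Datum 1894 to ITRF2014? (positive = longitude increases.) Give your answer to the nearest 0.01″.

At latitude 57.7150°, cos φ = 0.534131.
1″ of longitude at this latitude = 30.92 × cos φ = 16.5153 m, so Δλ = 257.2 / 16.5153 = 15.573″.

Δλ = 15.57″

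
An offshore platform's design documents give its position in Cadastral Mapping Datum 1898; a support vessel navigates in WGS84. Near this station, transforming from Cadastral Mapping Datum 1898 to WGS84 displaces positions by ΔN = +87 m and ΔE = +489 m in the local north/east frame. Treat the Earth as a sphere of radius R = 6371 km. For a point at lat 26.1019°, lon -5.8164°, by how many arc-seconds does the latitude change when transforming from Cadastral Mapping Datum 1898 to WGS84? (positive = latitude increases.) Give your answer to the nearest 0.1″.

Δφ = 2.8″

On a sphere of radius R, 1 rad of latitude = R, so Δφ = ΔN / R = 87.0 / 6371000 = 1.3656e-05 rad = 2.817″.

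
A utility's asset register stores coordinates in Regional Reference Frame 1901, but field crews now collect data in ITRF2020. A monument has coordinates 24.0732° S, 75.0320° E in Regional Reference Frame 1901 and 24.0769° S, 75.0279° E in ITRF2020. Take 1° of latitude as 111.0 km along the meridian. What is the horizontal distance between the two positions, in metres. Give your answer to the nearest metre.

Δφ = -24.0769° − -24.0732° = -0.0037°; Δλ = 75.0279° − 75.0320° = -0.0041°.
ΔN = Δφ × 111000 = -410.7 m; ΔE = Δλ × 111000 × cos(-24.0732°) = -0.0041 × 111000 × 0.913025 = -415.5 m.
Distance = √(ΔE² + ΔN²) = √((-415.5)² + (-410.7)²) = 584.2 m.

584 m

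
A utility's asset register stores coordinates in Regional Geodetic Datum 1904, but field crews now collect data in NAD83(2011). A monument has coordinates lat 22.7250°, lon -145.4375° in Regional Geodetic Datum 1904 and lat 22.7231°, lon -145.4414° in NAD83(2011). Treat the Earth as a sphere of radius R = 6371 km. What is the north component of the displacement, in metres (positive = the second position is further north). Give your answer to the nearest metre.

Δφ = 22.7231° − 22.7250° = -0.0019°; Δλ = -145.4414° − -145.4375° = -0.0039°.
1° along a meridian = πR/180 = 111195 m.
ΔN = Δφ × 111195 = -211.3 m; ΔE = Δλ × 111195 × cos(22.7250°) = -0.0039 × 111195 × 0.922370 = -400.0 m.

ΔN = -211 m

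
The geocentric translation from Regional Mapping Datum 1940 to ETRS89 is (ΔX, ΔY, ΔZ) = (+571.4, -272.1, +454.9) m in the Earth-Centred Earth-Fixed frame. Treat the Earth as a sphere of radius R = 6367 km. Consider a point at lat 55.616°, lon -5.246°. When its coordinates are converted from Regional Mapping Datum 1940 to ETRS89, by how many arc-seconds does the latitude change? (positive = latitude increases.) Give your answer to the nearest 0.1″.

sin φ = 0.825271, cos φ = 0.564737, sin λ = -0.091432, cos λ = 0.995811.
North component: ΔN = −sin φ cos λ·ΔX − sin φ sin λ·ΔY + cos φ·ΔZ = −(0.825271)(0.995811)(571.4) − (0.825271)(-0.091432)(-272.1) + (0.564737)(454.9) = -233.22 m.
1° of latitude spans πR/180 = 111125 m, so Δφ = -233.22 / 111125 × 3600 = -7.555″.

Δφ = -7.6″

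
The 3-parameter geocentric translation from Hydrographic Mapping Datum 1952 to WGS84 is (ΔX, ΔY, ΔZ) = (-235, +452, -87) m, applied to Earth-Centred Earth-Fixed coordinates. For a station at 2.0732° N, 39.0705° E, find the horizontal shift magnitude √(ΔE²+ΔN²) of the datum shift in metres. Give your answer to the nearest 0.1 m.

The local east axis at (φ, λ) is (−sin λ, cos λ, 0), so ΔE = −sin(39.0705°)·(-235) + cos(39.0705°)·452 = 499.03 m.
The local north axis is (−sin φ cos λ, −sin φ sin λ, cos φ), giving ΔN = 6.600 − 10.306 − 86.943 = -90.65 m.
Horizontal magnitude = √(ΔE² + ΔN²) = √(499.03² + (-90.65)²) = 507.20 m.

507.2 m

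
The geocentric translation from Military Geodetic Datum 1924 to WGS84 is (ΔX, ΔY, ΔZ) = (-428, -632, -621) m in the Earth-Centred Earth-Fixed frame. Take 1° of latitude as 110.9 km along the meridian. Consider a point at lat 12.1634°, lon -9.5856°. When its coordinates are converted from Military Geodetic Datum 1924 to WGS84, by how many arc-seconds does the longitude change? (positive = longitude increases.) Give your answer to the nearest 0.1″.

Δλ = -23.1″

sin φ = 0.210700, cos φ = 0.977551, sin λ = -0.166521, cos λ = 0.986038.
East component: ΔE = −sin λ·ΔX + cos λ·ΔY = −(-0.166521)(-428) + (0.986038)(-632) = -694.45 m.
1° of latitude spans 110900 m; at latitude φ, 1° of longitude spans that × cos φ = 108410.4 m, so Δλ = -694.45 / 108410.4 × 3600 = -23.061″.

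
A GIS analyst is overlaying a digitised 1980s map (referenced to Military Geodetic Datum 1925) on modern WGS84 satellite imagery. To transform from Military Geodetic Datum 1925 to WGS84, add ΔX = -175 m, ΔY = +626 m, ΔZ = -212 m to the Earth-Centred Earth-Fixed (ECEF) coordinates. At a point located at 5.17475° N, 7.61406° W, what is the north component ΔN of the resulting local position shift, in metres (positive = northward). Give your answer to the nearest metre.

At φ = 5.17475°, λ = -7.61406°: sin φ = 0.090194, cos φ = 0.995924, sin λ = -0.132500, cos λ = 0.991183.
ΔN = −sin φ cos λ·ΔX − sin φ sin λ·ΔY + cos φ·ΔZ = −(0.090194)(0.991183)(-175) − (0.090194)(-0.132500)(626) + (0.995924)(-212) = -188.01 m.

ΔN = -188 m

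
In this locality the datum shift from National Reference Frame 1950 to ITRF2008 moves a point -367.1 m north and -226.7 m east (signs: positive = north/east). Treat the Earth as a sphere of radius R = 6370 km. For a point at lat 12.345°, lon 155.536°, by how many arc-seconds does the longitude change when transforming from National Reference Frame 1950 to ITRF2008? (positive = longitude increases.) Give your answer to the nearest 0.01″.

At latitude 12.345°, cos φ = 0.976878.
One radian of longitude at latitude φ spans R cos φ, so Δλ = ΔE / (R cos φ) = -226.7 / (6370000 × 0.976878) = -3.6431e-05 rad = -7.514″.

Δλ = -7.51″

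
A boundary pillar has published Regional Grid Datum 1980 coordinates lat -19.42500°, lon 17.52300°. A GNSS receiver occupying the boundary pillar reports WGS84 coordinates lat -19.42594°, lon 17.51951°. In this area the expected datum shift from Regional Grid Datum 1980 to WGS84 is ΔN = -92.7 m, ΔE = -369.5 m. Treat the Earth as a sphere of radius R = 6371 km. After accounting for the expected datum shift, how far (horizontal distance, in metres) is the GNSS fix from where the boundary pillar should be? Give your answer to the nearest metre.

Observed coordinate differences: Δφ = -0.00094°, Δλ = -0.00349°.
Converting to metres (1° lat = 111195 m, cos φ = 0.943078): observed ΔN = -104.5 m, observed ΔE = -366.0 m.
Subtracting the expected shift leaves a residual of -104.5 − (-92.7) = -11.8 m north and -366.0 − (-369.5) = 3.5 m east.
Residual distance = √((-11.8)² + 3.5²) = 12.3 m.

12 m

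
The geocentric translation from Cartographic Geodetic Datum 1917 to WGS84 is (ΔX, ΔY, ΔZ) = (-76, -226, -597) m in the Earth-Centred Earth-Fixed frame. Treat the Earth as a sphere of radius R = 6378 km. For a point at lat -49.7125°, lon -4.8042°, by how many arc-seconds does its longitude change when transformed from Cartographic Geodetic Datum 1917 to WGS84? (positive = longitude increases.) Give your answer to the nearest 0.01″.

sin φ = -0.762809, cos φ = 0.646623, sin λ = -0.083751, cos λ = 0.996487.
East component: ΔE = −sin λ·ΔX + cos λ·ΔY = −(-0.083751)(-76) + (0.996487)(-226) = -231.57 m.
1° of latitude spans πR/180 = 111317 m; at latitude φ, 1° of longitude spans that × cos φ = 71980.2 m, so Δλ = -231.57 / 71980.2 × 3600 = -11.582″.

Δλ = -11.58″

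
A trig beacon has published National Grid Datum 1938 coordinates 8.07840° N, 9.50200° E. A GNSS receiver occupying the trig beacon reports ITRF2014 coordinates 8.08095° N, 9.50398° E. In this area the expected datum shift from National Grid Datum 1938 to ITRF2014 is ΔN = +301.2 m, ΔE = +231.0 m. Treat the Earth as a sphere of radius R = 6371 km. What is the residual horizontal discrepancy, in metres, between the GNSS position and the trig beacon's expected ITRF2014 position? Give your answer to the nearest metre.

Observed coordinate differences: Δφ = +0.00255°, Δλ = +0.00198°.
Converting to metres (1° lat = 111195 m, cos φ = 0.990077): observed ΔN = 283.5 m, observed ΔE = 218.0 m.
Subtracting the expected shift leaves a residual of 283.5 − (301.2) = -17.7 m north and 218.0 − (231.0) = -13.0 m east.
Residual distance = √((-17.7)² + (-13.0)²) = 21.9 m.

22 m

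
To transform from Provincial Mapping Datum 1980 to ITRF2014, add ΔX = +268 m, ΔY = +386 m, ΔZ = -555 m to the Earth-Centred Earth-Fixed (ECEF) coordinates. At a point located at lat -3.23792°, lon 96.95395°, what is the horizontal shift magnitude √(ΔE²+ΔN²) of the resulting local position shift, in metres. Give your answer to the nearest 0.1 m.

619.1 m

At φ = -3.23792°, λ = 96.95395°: sin φ = -0.056482, cos φ = 0.998404, sin λ = 0.992644, cos λ = -0.121072.
ΔE = −sin λ·ΔX + cos λ·ΔY = −(0.992644)·(268) + (-0.121072)·(386) = -312.76 m.
ΔN = −sin φ cos λ·ΔX − sin φ sin λ·ΔY + cos φ·ΔZ = −(-0.056482)(-0.121072)(268) − (-0.056482)(0.992644)(386) + (0.998404)(-555) = -534.30 m.
Horizontal magnitude = √(ΔE² + ΔN²) = √((-312.76)² + (-534.30)²) = 619.11 m.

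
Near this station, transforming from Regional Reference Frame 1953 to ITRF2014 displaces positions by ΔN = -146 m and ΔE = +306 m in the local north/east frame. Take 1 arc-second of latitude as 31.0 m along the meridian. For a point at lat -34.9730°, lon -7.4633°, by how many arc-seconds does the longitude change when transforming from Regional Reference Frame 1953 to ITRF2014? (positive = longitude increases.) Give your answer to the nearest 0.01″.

At latitude -34.9730°, cos φ = 0.819422.
1″ of longitude at this latitude = 31.00 × cos φ = 25.4021 m, so Δλ = 306.0 / 25.4021 = 12.046″.

Δλ = 12.05″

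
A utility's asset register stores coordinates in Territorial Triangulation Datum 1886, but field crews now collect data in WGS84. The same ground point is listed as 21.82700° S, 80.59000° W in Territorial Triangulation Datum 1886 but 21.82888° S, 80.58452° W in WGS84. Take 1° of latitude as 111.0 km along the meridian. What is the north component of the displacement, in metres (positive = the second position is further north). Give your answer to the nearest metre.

Δφ = -21.82888° − -21.82700° = -0.00188°; Δλ = -80.58452° − -80.59000° = +0.00548°.
ΔN = Δφ × 111000 = -208.7 m; ΔE = Δλ × 111000 × cos(-21.82700°) = +0.00548 × 111000 × 0.928311 = 564.7 m.

ΔN = -209 m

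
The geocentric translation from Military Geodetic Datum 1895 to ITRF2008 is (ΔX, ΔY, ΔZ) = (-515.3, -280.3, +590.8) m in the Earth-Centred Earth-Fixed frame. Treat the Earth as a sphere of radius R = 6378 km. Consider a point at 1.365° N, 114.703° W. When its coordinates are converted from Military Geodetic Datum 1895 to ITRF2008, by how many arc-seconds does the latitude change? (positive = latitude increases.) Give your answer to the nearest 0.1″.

Δφ = 18.7″

sin φ = 0.023821, cos φ = 0.999716, sin λ = -0.908486, cos λ = -0.417915.
North component: ΔN = −sin φ cos λ·ΔX − sin φ sin λ·ΔY + cos φ·ΔZ = −(0.023821)(-0.417915)(-515.3) − (0.023821)(-0.908486)(-280.3) + (0.999716)(590.8) = 579.44 m.
1° of latitude spans πR/180 = 111317 m, so Δφ = 579.44 / 111317 × 3600 = 18.739″.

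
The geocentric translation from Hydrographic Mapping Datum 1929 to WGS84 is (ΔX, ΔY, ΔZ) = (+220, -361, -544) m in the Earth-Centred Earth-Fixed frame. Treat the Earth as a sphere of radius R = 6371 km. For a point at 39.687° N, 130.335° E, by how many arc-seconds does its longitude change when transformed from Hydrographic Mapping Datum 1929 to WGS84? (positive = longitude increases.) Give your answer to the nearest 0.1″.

sin φ = 0.638593, cos φ = 0.769544, sin λ = 0.762273, cos λ = -0.647256.
East component: ΔE = −sin λ·ΔX + cos λ·ΔY = −(0.762273)(220) + (-0.647256)(-361) = 65.96 m.
1° of latitude spans πR/180 = 111195 m; at latitude φ, 1° of longitude spans that × cos φ = 85569.4 m, so Δλ = 65.96 / 85569.4 × 3600 = 2.775″.

Δλ = 2.8″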